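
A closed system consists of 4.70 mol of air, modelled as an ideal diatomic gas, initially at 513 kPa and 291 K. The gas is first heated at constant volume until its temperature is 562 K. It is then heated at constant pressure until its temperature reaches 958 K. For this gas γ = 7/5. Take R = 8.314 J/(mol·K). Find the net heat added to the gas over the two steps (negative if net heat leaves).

80600 J

V₁ = nRT₁/P₁ = 4.70×8.314×291/513 = 22.2 L.
Step 1 — Isochoric: V stays 22.2 L; P/T = const ⇒ T₂ = 562 K, P₂ = 991 kPa.
W = 0 (no volume change).
ΔU = nCvΔT = 4.70×20.8×(562−291) = 26500 J.
Q = ΔU = 26500 J.
State after step 1: P = 991 kPa, V = 22.2 L, T = 562 K.
Step 2 — Isobaric: P stays 991 kPa; V/T = const ⇒ T₂ = 958 K, V₂ = 37.8 L.
W = PΔV = 991×(37.8−22.2) kPa·L = 15500 J.
ΔU = nCvΔT = 4.70×20.8×(958−562) = 38700 J.
Q = ΔU + W = nCpΔT = 54200 J.
Net over both steps: W = 15500 J, Q = 80600 J, ΔU = 65200 J.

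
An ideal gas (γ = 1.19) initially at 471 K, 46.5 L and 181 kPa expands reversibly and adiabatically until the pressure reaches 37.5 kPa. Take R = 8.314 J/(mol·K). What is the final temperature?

366 K

Adiabatic: T₂/T₁ = (P₂/P₁)^((γ−1)/γ) ⇒ T₂ = 471×(0.207)^0.160 = 366 K; V₂ = 175 L.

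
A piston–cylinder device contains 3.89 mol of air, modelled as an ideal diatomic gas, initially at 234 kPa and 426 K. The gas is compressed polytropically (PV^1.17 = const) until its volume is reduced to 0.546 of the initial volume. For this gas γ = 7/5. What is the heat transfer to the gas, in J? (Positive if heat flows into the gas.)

-5050 J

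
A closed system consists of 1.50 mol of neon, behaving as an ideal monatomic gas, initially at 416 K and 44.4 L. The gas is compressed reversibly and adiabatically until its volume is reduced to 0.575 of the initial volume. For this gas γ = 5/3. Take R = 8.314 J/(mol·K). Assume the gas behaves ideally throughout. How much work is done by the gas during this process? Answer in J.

-3470 J

P₁ = nRT₁/V₁ = 1.50×8.314×416/44.4 = 117 kPa.
Adiabatic: TV^(γ−1) = const ⇒ T₂ = 416×(1.74)^0.667 = 602 K; PV^γ = const ⇒ P₂ = 294 kPa.
ΔU = nCvΔT = 1.50×12.5×(602−416) = 3470 J.
Q = 0 for an adiabatic process, so W = −ΔU = -3470 J.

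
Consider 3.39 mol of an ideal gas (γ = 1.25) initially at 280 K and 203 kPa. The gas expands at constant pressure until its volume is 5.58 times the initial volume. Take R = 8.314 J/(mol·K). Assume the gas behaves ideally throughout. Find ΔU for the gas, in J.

145000 J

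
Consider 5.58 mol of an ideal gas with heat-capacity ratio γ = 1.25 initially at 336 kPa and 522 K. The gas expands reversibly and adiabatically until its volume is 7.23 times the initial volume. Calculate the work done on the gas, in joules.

V₁ = nRT₁/P₁ = 5.58×8.314×522/336 = 72.1 L.
Adiabatic: TV^(γ−1) = const ⇒ T₂ = 522×(0.138)^0.250 = 318 K; PV^γ = const ⇒ P₂ = 28.3 kPa.
ΔU = nCvΔT = 5.58×33.3×(318−522) = -37800 J.
Q = 0 for an adiabatic process, so W = −ΔU = 37800 J.
Work done on the gas = −W_by = -37800 J.

-37800 J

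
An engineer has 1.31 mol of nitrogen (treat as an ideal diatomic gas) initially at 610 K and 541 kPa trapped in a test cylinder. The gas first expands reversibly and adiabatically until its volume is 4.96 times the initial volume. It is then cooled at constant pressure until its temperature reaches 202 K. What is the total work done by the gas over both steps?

6560 J

V₁ = nRT₁/P₁ = 1.31×8.314×610/541 = 12.3 L.
Step 1 — Adiabatic: TV^(γ−1) = const ⇒ T₂ = 610×(0.202)^0.400 = 321 K; PV^γ = const ⇒ P₂ = 57.5 kPa.
ΔU = nCvΔT = 1.31×20.8×(321−610) = -7860 J.
Q = 0 for an adiabatic process, so W = −ΔU = 7860 J.
State after step 1: P = 57.5 kPa, V = 60.9 L, T = 321 K.
Step 2 — Isobaric: P stays 57.5 kPa; V/T = const ⇒ T₂ = 202 K, V₂ = 38.3 L.
W = PΔV = 57.5×(38.3−60.9) kPa·L = -1300 J.
ΔU = nCvΔT = 1.31×20.8×(202−321) = -3250 J.
Q = ΔU + W = nCpΔT = -4550 J.
Net over both steps: W = 6560 J, Q = -4550 J, ΔU = -11100 J.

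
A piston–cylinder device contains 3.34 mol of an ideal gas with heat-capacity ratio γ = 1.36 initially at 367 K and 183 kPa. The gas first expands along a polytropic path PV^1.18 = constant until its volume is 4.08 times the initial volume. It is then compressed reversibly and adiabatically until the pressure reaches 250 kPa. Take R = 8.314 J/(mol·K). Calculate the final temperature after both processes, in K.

V₁ = nRT₁/P₁ = 3.34×8.314×367/183 = 55.7 L.
Step 1 — Polytropic n=1.18: T₂ = T₁(V₁/V₂)^(n−1) = 367×(0.245)^0.18 = 285 K; P₂ = P₁(V₁/V₂)^n = 34.8 kPa.
W = (P₁V₁−P₂V₂)/(n−1) = (183×55.7−34.8×227)/0.18 = 12700 J.
ΔU = nCvΔT = 3.34×23.1×(285−367) = -6330 J.
Q = ΔU + W = 6330 J.
State after step 1: P = 34.8 kPa, V = 227 L, T = 285 K.
Step 2 — Adiabatic: T₂/T₁ = (P₂/P₁)^((γ−1)/γ) ⇒ T₂ = 285×(7.18)^0.265 = 480 K; V₂ = 53.3 L.
ΔU = nCvΔT = 3.34×23.1×(480−285) = 15100 J.
Q = 0 for an adiabatic process, so W = −ΔU = -15100 J.
Net over both steps: W = -2400 J, Q = 6330 J, ΔU = 8730 J.

480 K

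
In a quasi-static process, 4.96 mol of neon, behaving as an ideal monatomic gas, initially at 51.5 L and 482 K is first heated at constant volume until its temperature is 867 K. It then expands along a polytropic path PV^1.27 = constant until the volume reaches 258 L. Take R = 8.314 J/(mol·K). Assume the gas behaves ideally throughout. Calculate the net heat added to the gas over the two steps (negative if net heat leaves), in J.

P₁ = nRT₁/V₁ = 4.96×8.314×482/51.5 = 386 kPa.
Step 1 — Isochoric: V stays 51.5 L; P/T = const ⇒ T₂ = 867 K, P₂ = 694 kPa.
W = 0 (no volume change).
ΔU = nCvΔT = 4.96×12.5×(867−482) = 23800 J.
Q = ΔU = 23800 J.
State after step 1: P = 694 kPa, V = 51.5 L, T = 867 K.
Step 2 — Polytropic n=1.27: T₂ = T₁(V₁/V₂)^(n−1) = 867×(0.200)^0.27 = 561 K; P₂ = P₁(V₁/V₂)^n = 89.7 kPa.
W = (P₁V₁−P₂V₂)/(n−1) = (694×51.5−89.7×258)/0.27 = 46700 J.
ΔU = nCvΔT = 4.96×12.5×(561−867) = -18900 J.
Q = ΔU + W = 27800 J.
Net over both steps: W = 46700 J, Q = 51600 J, ΔU = 4900 J.

51600 J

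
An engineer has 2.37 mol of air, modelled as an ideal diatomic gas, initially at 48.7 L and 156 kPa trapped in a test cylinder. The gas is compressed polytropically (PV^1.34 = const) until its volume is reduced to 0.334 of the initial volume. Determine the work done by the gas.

-10100 J

T₁ = P₁V₁/(nR) = 156×48.7/(2.37×8.314) = 386 K.
Polytropic n=1.34: T₂ = T₁(V₁/V₂)^(n−1) = 386×(2.99)^0.34 = 560 K; P₂ = P₁(V₁/V₂)^n = 678 kPa.
W = (P₁V₁−P₂V₂)/(n−1) = (156×48.7−678×16.3)/0.34 = -10100 J.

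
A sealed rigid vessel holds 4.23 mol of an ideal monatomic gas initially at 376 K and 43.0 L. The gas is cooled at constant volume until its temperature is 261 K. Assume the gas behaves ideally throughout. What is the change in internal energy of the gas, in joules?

-6070 J

P₁ = nRT₁/V₁ = 4.23×8.314×376/43.0 = 308 kPa.
Isochoric: V stays 43.0 L; P/T = const ⇒ T₂ = 261 K, P₂ = 213 kPa.
For an ideal gas ΔU = nCvΔT with Cv = (3/2)R = 12.5 J/(mol·K).
ΔU = 4.23×12.5×(261−376) = -6070 J.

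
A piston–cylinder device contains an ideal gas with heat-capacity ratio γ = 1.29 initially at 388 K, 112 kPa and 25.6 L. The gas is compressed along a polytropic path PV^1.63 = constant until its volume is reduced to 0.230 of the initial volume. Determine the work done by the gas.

n = P₁V₁/(RT₁) = 112×25.6/(8.314×388) = 0.889 mol.
Polytropic n=1.63: T₂ = T₁(V₁/V₂)^(n−1) = 388×(4.35)^0.63 = 979 K; P₂ = P₁(V₁/V₂)^n = 1230 kPa.
W = (P₁V₁−P₂V₂)/(n−1) = (112×25.6−1230×5.89)/0.63 = -6940 J.

-6940 J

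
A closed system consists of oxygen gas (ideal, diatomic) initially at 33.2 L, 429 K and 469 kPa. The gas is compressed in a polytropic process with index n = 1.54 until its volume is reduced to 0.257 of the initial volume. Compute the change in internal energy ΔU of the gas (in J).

42100 J

n = P₁V₁/(RT₁) = 469×33.2/(8.314×429) = 4.37 mol.
Polytropic n=1.54: T₂ = T₁(V₁/V₂)^(n−1) = 429×(3.89)^0.54 = 893 K; P₂ = P₁(V₁/V₂)^n = 3800 kPa.
For an ideal gas ΔU = nCvΔT with Cv = (5/2)R = 20.8 J/(mol·K).
ΔU = 4.37×20.8×(893−429) = 42100 J.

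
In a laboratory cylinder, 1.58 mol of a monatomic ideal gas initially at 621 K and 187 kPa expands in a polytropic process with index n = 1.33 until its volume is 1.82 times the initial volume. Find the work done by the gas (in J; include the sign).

V₁ = nRT₁/P₁ = 1.58×8.314×621/187 = 43.6 L.
Polytropic n=1.33: T₂ = T₁(V₁/V₂)^(n−1) = 621×(0.549)^0.33 = 510 K; P₂ = P₁(V₁/V₂)^n = 84.3 kPa.
W = (P₁V₁−P₂V₂)/(n−1) = (187×43.6−84.3×79.4)/0.33 = 4430 J.

4430 J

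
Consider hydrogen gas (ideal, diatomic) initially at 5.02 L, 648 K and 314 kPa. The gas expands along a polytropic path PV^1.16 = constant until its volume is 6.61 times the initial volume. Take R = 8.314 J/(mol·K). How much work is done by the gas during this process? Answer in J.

2570 J

n = P₁V₁/(RT₁) = 314×5.02/(8.314×648) = 0.293 mol.
Polytropic n=1.16: T₂ = T₁(V₁/V₂)^(n−1) = 648×(0.151)^0.16 = 479 K; P₂ = P₁(V₁/V₂)^n = 35.1 kPa.
W = (P₁V₁−P₂V₂)/(n−1) = (314×5.02−35.1×33.2)/0.16 = 2570 J.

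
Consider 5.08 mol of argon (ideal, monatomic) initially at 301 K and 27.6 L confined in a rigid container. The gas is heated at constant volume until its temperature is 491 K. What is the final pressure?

P₁ = nRT₁/V₁ = 5.08×8.314×301/27.6 = 461 kPa.
Isochoric: V stays 27.6 L; P/T = const ⇒ T₂ = 491 K, P₂ = 751 kPa.

751 kPa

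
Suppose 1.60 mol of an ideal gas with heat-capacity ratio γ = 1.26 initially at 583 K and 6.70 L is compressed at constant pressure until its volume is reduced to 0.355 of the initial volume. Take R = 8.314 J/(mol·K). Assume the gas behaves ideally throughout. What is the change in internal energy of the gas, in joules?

-19200 J

P₁ = nRT₁/V₁ = 1.60×8.314×583/6.70 = 1160 kPa.
Isobaric: P stays 1160 kPa; V/T = const ⇒ T₂ = 207 K, V₂ = 2.38 L.
For an ideal gas ΔU = nCvΔT with Cv = R/(γ−1) = 32.0 J/(mol·K).
ΔU = 1.60×32.0×(207−583) = -19200 J.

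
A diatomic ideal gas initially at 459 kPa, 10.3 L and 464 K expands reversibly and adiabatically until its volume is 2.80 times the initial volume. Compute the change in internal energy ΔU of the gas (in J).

-3990 J

n = P₁V₁/(RT₁) = 459×10.3/(8.314×464) = 1.23 mol.
Adiabatic: TV^(γ−1) = const ⇒ T₂ = 464×(0.357)^0.400 = 307 K; PV^γ = const ⇒ P₂ = 109 kPa.
For an ideal gas ΔU = nCvΔT with Cv = (5/2)R = 20.8 J/(mol·K).
ΔU = 1.23×20.8×(307−464) = -3990 J.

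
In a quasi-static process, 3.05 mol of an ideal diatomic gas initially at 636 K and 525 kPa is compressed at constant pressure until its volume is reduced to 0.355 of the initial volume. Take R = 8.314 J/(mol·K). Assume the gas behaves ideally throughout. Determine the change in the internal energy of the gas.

V₁ = nRT₁/P₁ = 3.05×8.314×636/525 = 30.7 L.
Isobaric: P stays 525 kPa; V/T = const ⇒ T₂ = 226 K, V₂ = 10.9 L.
For an ideal gas ΔU = nCvΔT with Cv = (5/2)R = 20.8 J/(mol·K).
ΔU = 3.05×20.8×(226−636) = -26000 J.

-26000 J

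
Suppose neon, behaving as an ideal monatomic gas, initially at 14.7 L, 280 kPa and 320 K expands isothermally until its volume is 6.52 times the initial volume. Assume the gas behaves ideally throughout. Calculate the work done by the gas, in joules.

7720 J

n = P₁V₁/(RT₁) = 280×14.7/(8.314×320) = 1.55 mol.
Isothermal: T stays 320 K; PV = const ⇒ V₂ = 95.8 L, P₂ = 42.9 kPa.
W = nRT ln(V₂/V₁) = 1.55×8.314×320×ln(6.52) = 7720 J.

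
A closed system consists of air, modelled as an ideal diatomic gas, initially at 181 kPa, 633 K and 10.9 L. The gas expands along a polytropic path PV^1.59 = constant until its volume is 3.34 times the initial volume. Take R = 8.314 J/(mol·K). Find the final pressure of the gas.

Polytropic n=1.59: T₂ = T₁(V₁/V₂)^(n−1) = 633×(0.299)^0.59 = 311 K; P₂ = P₁(V₁/V₂)^n = 26.6 kPa.

26.6 kPa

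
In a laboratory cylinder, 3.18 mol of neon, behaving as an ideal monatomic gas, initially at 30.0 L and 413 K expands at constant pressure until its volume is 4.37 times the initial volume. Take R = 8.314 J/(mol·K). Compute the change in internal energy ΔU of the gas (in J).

P₁ = nRT₁/V₁ = 3.18×8.314×413/30.0 = 364 kPa.
Isobaric: P stays 364 kPa; V/T = const ⇒ T₂ = 1800 K, V₂ = 131 L.
For an ideal gas ΔU = nCvΔT with Cv = (3/2)R = 12.5 J/(mol·K).
ΔU = 3.18×12.5×(1800−413) = 55200 J.

55200 J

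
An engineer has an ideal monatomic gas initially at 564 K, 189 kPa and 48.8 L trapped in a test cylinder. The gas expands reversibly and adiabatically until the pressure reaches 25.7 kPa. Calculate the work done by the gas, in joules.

7610 J

n = P₁V₁/(RT₁) = 189×48.8/(8.314×564) = 1.97 mol.
Adiabatic: T₂/T₁ = (P₂/P₁)^((γ−1)/γ) ⇒ T₂ = 564×(0.136)^0.400 = 254 K; V₂ = 162 L.
ΔU = nCvΔT = 1.97×12.5×(254−564) = -7610 J.
Q = 0 for an adiabatic process, so W = −ΔU = 7610 J.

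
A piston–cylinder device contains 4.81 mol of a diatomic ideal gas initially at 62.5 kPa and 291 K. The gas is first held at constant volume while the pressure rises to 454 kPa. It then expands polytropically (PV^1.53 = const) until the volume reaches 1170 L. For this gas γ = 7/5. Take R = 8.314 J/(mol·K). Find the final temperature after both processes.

798 K

V₁ = nRT₁/P₁ = 4.81×8.314×291/62.5 = 186 L.
Step 1 — Isochoric: V stays 186 L; P/T = const ⇒ T₂ = 2110 K, P₂ = 454 kPa.
W = 0 (no volume change).
ΔU = nCvΔT = 4.81×20.8×(2110−291) = 182000 J.
Q = ΔU = 182000 J.
State after step 1: P = 454 kPa, V = 186 L, T = 2110 K.
Step 2 — Polytropic n=1.53: T₂ = T₁(V₁/V₂)^(n−1) = 2110×(0.159)^0.53 = 798 K; P₂ = P₁(V₁/V₂)^n = 27.3 kPa.
W = (P₁V₁−P₂V₂)/(n−1) = (454×186−27.3×1170)/0.53 = 99300 J.
ΔU = nCvΔT = 4.81×20.8×(798−2110) = -132000 J.
Q = ΔU + W = -32300 J.
Net over both steps: W = 99300 J, Q = 150000 J, ΔU = 50700 J.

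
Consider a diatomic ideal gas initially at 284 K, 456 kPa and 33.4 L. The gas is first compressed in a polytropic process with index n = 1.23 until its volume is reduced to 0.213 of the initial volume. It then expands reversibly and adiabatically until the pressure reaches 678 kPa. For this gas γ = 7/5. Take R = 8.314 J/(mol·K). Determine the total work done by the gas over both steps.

-9290 J

n = P₁V₁/(RT₁) = 456×33.4/(8.314×284) = 6.45 mol.
Step 1 — Polytropic n=1.23: T₂ = T₁(V₁/V₂)^(n−1) = 284×(4.69)^0.23 = 405 K; P₂ = P₁(V₁/V₂)^n = 3060 kPa.
W = (P₁V₁−P₂V₂)/(n−1) = (456×33.4−3060×7.11)/0.23 = -28300 J.
ΔU = nCvΔT = 6.45×20.8×(405−284) = 16300 J.
Q = ΔU + W = -12000 J.
State after step 1: P = 3060 kPa, V = 7.11 L, T = 405 K.
Step 2 — Adiabatic: T₂/T₁ = (P₂/P₁)^((γ−1)/γ) ⇒ T₂ = 405×(0.222)^0.286 = 264 K; V₂ = 20.9 L.
ΔU = nCvΔT = 6.45×20.8×(264−405) = -19000 J.
Q = 0 for an adiabatic process, so W = −ΔU = 19000 J.
Net over both steps: W = -9290 J, Q = -12000 J, ΔU = -2730 J.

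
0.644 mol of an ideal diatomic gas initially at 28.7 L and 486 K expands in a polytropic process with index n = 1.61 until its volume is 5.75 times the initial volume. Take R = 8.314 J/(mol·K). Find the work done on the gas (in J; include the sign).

P₁ = nRT₁/V₁ = 0.644×8.314×486/28.7 = 90.7 kPa.
Polytropic n=1.61: T₂ = T₁(V₁/V₂)^(n−1) = 486×(0.174)^0.61 = 167 K; P₂ = P₁(V₁/V₂)^n = 5.42 kPa.
W = (P₁V₁−P₂V₂)/(n−1) = (90.7×28.7−5.42×165)/0.61 = 2800 J.
Work done on the gas = −W_by = -2800 J.

-2800 J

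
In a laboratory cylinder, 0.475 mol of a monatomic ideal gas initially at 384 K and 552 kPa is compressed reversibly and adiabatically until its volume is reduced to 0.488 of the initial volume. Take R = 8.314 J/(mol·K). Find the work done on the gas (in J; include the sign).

1400 J

V₁ = nRT₁/P₁ = 0.475×8.314×384/552 = 2.75 L.
Adiabatic: TV^(γ−1) = const ⇒ T₂ = 384×(2.05)^0.667 = 620 K; PV^γ = const ⇒ P₂ = 1820 kPa.
ΔU = nCvΔT = 0.475×12.5×(620−384) = 1400 J.
Q = 0 for an adiabatic process, so W = −ΔU = -1400 J.
Work done on the gas = −W_by = 1400 J.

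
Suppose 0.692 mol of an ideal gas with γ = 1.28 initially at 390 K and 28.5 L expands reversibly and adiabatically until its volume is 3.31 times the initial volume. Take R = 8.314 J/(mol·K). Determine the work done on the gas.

P₁ = nRT₁/V₁ = 0.692×8.314×390/28.5 = 78.7 kPa.
Adiabatic: TV^(γ−1) = const ⇒ T₂ = 390×(0.302)^0.280 = 279 K; PV^γ = const ⇒ P₂ = 17.0 kPa.
ΔU = nCvΔT = 0.692×29.7×(279−390) = -2280 J.
Q = 0 for an adiabatic process, so W = −ΔU = 2280 J.
Work done on the gas = −W_by = -2280 J.

-2280 J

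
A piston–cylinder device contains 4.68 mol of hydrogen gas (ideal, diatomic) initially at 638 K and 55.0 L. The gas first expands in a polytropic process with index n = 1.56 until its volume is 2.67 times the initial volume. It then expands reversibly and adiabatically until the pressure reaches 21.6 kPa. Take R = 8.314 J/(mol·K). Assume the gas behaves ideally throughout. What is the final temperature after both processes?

P₁ = nRT₁/V₁ = 4.68×8.314×638/55.0 = 451 kPa.
Step 1 — Polytropic n=1.56: T₂ = T₁(V₁/V₂)^(n−1) = 638×(0.375)^0.56 = 368 K; P₂ = P₁(V₁/V₂)^n = 97.5 kPa.
W = (P₁V₁−P₂V₂)/(n−1) = (451×55.0−97.5×147)/0.56 = 18800 J.
ΔU = nCvΔT = 4.68×20.8×(368−638) = -26300 J.
Q = ΔU + W = -7500 J.
State after step 1: P = 97.5 kPa, V = 147 L, T = 368 K.
Step 2 — Adiabatic: T₂/T₁ = (P₂/P₁)^((γ−1)/γ) ⇒ T₂ = 368×(0.221)^0.286 = 239 K; V₂ = 431 L.
ΔU = nCvΔT = 4.68×20.8×(239−368) = -12500 J.
Q = 0 for an adiabatic process, so W = −ΔU = 12500 J.
Net over both steps: W = 31300 J, Q = -7500 J, ΔU = -38800 J.

239 K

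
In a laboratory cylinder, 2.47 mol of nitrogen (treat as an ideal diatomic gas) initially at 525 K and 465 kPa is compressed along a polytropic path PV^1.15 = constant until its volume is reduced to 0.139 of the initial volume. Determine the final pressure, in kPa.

4500 kPa

V₁ = nRT₁/P₁ = 2.47×8.314×525/465 = 23.2 L.
Polytropic n=1.15: T₂ = T₁(V₁/V₂)^(n−1) = 525×(7.19)^0.15 = 706 K; P₂ = P₁(V₁/V₂)^n = 4500 kPa.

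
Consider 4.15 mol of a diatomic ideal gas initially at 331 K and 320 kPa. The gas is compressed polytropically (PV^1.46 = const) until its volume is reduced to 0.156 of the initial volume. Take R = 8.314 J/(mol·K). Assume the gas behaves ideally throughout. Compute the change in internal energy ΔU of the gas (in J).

V₁ = nRT₁/P₁ = 4.15×8.314×331/320 = 35.7 L.
Polytropic n=1.46: T₂ = T₁(V₁/V₂)^(n−1) = 331×(6.41)^0.46 = 778 K; P₂ = P₁(V₁/V₂)^n = 4820 kPa.
For an ideal gas ΔU = nCvΔT with Cv = (5/2)R = 20.8 J/(mol·K).
ΔU = 4.15×20.8×(778−331) = 38600 J.

38600 J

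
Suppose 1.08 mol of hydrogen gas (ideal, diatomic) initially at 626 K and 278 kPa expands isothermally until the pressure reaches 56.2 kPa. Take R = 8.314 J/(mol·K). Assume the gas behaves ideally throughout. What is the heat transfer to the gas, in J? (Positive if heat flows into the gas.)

V₁ = nRT₁/P₁ = 1.08×8.314×626/278 = 20.2 L.
Isothermal: T stays 626 K; PV = const ⇒ V₂ = 100 L, P₂ = 56.2 kPa.
ΔU = 0 (ideal gas, T constant).
W = nRT ln(V₂/V₁) = 1.08×8.314×626×ln(4.95) = 8990 J.
Q = ΔU + W = 8990 J.

8990 J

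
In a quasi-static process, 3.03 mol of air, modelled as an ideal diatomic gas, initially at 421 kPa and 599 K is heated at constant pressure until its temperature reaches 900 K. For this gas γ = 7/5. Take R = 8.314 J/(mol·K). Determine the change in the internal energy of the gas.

19000 J

V₁ = nRT₁/P₁ = 3.03×8.314×599/421 = 35.8 L.
Isobaric: P stays 421 kPa; V/T = const ⇒ T₂ = 900 K, V₂ = 53.9 L.
For an ideal gas ΔU = nCvΔT with Cv = (5/2)R = 20.8 J/(mol·K).
ΔU = 3.03×20.8×(900−599) = 19000 J.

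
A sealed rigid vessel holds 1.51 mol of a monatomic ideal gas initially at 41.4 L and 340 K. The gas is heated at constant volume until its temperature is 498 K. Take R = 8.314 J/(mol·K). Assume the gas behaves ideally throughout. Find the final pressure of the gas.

151 kPa

P₁ = nRT₁/V₁ = 1.51×8.314×340/41.4 = 103 kPa.
Isochoric: V stays 41.4 L; P/T = const ⇒ T₂ = 498 K, P₂ = 151 kPa.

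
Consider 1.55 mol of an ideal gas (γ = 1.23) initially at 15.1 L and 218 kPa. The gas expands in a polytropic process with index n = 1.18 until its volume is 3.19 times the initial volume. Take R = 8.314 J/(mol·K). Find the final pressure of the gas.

55.5 kPa

T₁ = P₁V₁/(nR) = 218×15.1/(1.55×8.314) = 255 K.
Polytropic n=1.18: T₂ = T₁(V₁/V₂)^(n−1) = 255×(0.313)^0.18 = 207 K; P₂ = P₁(V₁/V₂)^n = 55.5 kPa.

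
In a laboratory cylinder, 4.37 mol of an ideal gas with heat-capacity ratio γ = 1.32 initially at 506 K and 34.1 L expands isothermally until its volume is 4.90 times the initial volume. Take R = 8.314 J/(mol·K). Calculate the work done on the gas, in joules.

-29200 J

P₁ = nRT₁/V₁ = 4.37×8.314×506/34.1 = 539 kPa.
Isothermal: T stays 506 K; PV = const ⇒ V₂ = 167 L, P₂ = 110 kPa.
W = nRT ln(V₂/V₁) = 4.37×8.314×506×ln(4.90) = 29200 J.
Work done on the gas = −W_by = -29200 J.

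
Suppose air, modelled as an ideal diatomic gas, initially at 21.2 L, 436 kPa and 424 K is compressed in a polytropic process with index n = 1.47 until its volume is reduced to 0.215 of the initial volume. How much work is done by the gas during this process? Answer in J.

-20800 J

n = P₁V₁/(RT₁) = 436×21.2/(8.314×424) = 2.62 mol.
Polytropic n=1.47: T₂ = T₁(V₁/V₂)^(n−1) = 424×(4.65)^0.47 = 873 K; P₂ = P₁(V₁/V₂)^n = 4180 kPa.
W = (P₁V₁−P₂V₂)/(n−1) = (436×21.2−4180×4.56)/0.47 = -20800 J.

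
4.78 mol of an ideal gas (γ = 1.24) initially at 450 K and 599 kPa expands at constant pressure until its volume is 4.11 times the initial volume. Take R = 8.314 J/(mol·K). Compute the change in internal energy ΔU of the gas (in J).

V₁ = nRT₁/P₁ = 4.78×8.314×450/599 = 29.9 L.
Isobaric: P stays 599 kPa; V/T = const ⇒ T₂ = 1850 K, V₂ = 123 L.
For an ideal gas ΔU = nCvΔT with Cv = R/(γ−1) = 34.6 J/(mol·K).
ΔU = 4.78×34.6×(1850−450) = 232000 J.

232000 J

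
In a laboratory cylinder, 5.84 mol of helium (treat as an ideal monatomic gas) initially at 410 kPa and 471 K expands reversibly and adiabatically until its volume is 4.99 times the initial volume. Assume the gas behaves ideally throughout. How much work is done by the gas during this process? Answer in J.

22600 J

V₁ = nRT₁/P₁ = 5.84×8.314×471/410 = 55.8 L.
Adiabatic: TV^(γ−1) = const ⇒ T₂ = 471×(0.200)^0.667 = 161 K; PV^γ = const ⇒ P₂ = 28.1 kPa.
ΔU = nCvΔT = 5.84×12.5×(161−471) = -22600 J.
Q = 0 for an adiabatic process, so W = −ΔU = 22600 J.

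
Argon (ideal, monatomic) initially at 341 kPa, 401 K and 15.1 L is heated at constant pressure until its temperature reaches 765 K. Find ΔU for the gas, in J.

n = P₁V₁/(RT₁) = 341×15.1/(8.314×401) = 1.54 mol.
Isobaric: P stays 341 kPa; V/T = const ⇒ T₂ = 765 K, V₂ = 28.8 L.
For an ideal gas ΔU = nCvΔT with Cv = (3/2)R = 12.5 J/(mol·K).
ΔU = 1.54×12.5×(765−401) = 7010 J.

7010 J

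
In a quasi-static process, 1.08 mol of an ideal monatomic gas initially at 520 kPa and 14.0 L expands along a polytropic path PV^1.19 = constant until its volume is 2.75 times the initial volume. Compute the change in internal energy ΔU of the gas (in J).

T₁ = P₁V₁/(nR) = 520×14.0/(1.08×8.314) = 811 K.
Polytropic n=1.19: T₂ = T₁(V₁/V₂)^(n−1) = 811×(0.364)^0.19 = 669 K; P₂ = P₁(V₁/V₂)^n = 156 kPa.
For an ideal gas ΔU = nCvΔT with Cv = (3/2)R = 12.5 J/(mol·K).
ΔU = 1.08×12.5×(669−811) = -1910 J.

-1910 J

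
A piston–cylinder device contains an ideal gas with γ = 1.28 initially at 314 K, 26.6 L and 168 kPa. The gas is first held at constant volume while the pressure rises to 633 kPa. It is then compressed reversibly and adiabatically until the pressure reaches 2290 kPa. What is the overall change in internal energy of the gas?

63700 J

n = P₁V₁/(RT₁) = 168×26.6/(8.314×314) = 1.71 mol.
Step 1 — Isochoric: V stays 26.6 L; P/T = const ⇒ T₂ = 1180 K, P₂ = 633 kPa.
W = 0 (no volume change).
ΔU = nCvΔT = 1.71×29.7×(1180−314) = 44200 J.
Q = ΔU = 44200 J.
State after step 1: P = 633 kPa, V = 26.6 L, T = 1180 K.
Step 2 — Adiabatic: T₂/T₁ = (P₂/P₁)^((γ−1)/γ) ⇒ T₂ = 1180×(3.62)^0.219 = 1570 K; V₂ = 9.74 L.
ΔU = nCvΔT = 1.71×29.7×(1570−1180) = 19500 J.
Q = 0 for an adiabatic process, so W = −ΔU = -19500 J.
Net over both steps: W = -19500 J, Q = 44200 J, ΔU = 63700 J.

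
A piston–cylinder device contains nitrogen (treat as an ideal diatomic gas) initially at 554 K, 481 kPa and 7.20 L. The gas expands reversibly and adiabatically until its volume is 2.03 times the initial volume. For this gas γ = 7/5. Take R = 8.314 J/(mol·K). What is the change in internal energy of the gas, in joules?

n = P₁V₁/(RT₁) = 481×7.20/(8.314×554) = 0.752 mol.
Adiabatic: TV^(γ−1) = const ⇒ T₂ = 554×(0.493)^0.400 = 417 K; PV^γ = const ⇒ P₂ = 179 kPa.
For an ideal gas ΔU = nCvΔT with Cv = (5/2)R = 20.8 J/(mol·K).
ΔU = 0.752×20.8×(417−554) = -2140 J.

-2140 J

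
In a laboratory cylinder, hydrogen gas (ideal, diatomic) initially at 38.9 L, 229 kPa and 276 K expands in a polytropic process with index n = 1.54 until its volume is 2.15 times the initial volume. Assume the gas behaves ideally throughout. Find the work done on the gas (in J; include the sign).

-5590 J

n = P₁V₁/(RT₁) = 229×38.9/(8.314×276) = 3.88 mol.
Polytropic n=1.54: T₂ = T₁(V₁/V₂)^(n−1) = 276×(0.465)^0.54 = 183 K; P₂ = P₁(V₁/V₂)^n = 70.4 kPa.
W = (P₁V₁−P₂V₂)/(n−1) = (229×38.9−70.4×83.6)/0.54 = 5590 J.
Work done on the gas = −W_by = -5590 J.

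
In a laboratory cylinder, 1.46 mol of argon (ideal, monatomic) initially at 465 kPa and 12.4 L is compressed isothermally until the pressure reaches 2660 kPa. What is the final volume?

2.17 L

T₁ = P₁V₁/(nR) = 465×12.4/(1.46×8.314) = 475 K.
Isothermal: T stays 475 K; PV = const ⇒ V₂ = 2.17 L, P₂ = 2660 kPa.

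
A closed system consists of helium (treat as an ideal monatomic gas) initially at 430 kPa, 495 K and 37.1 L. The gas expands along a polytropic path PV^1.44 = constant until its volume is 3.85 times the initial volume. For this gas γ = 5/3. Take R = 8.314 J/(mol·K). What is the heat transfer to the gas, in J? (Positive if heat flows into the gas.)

5520 J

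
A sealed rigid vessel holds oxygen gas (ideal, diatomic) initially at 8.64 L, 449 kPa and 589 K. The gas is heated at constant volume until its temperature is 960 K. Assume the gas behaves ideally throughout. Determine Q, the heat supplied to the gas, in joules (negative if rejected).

6110 J

n = P₁V₁/(RT₁) = 449×8.64/(8.314×589) = 0.792 mol.
Isochoric: V stays 8.64 L; P/T = const ⇒ T₂ = 960 K, P₂ = 732 kPa.
W = 0 (no volume change).
ΔU = nCvΔT = 0.792×20.8×(960−589) = 6110 J.
Q = ΔU = 6110 J.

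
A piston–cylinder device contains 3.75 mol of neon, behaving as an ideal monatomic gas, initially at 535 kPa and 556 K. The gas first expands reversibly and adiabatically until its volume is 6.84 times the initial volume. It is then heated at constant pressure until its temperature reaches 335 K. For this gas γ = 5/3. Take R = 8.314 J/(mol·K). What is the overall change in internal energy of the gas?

-10300 J

V₁ = nRT₁/P₁ = 3.75×8.314×556/535 = 32.4 L.
Step 1 — Adiabatic: TV^(γ−1) = const ⇒ T₂ = 556×(0.146)^0.667 = 154 K; PV^γ = const ⇒ P₂ = 21.7 kPa.
ΔU = nCvΔT = 3.75×12.5×(154−556) = -18800 J.
Q = 0 for an adiabatic process, so W = −ΔU = 18800 J.
State after step 1: P = 21.7 kPa, V = 222 L, T = 154 K.
Step 2 — Isobaric: P stays 21.7 kPa; V/T = const ⇒ T₂ = 335 K, V₂ = 481 L.
W = PΔV = 21.7×(481−222) kPa·L = 5630 J.
ΔU = nCvΔT = 3.75×12.5×(335−154) = 8450 J.
Q = ΔU + W = nCpΔT = 14100 J.
Net over both steps: W = 24400 J, Q = 14100 J, ΔU = -10300 J.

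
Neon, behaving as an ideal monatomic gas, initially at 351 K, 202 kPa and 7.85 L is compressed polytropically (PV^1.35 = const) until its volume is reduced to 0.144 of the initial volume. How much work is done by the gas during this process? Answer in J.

-4400 J

n = P₁V₁/(RT₁) = 202×7.85/(8.314×351) = 0.543 mol.
Polytropic n=1.35: T₂ = T₁(V₁/V₂)^(n−1) = 351×(6.94)^0.35 = 692 K; P₂ = P₁(V₁/V₂)^n = 2760 kPa.
W = (P₁V₁−P₂V₂)/(n−1) = (202×7.85−2760×1.13)/0.35 = -4400 J.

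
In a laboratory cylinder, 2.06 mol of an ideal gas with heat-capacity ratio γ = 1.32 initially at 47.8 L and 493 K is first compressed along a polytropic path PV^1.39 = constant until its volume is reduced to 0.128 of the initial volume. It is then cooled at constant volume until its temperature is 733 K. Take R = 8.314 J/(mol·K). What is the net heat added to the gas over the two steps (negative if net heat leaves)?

P₁ = nRT₁/V₁ = 2.06×8.314×493/47.8 = 177 kPa.
Step 1 — Polytropic n=1.39: T₂ = T₁(V₁/V₂)^(n−1) = 493×(7.81)^0.39 = 1100 K; P₂ = P₁(V₁/V₂)^n = 3080 kPa.
W = (P₁V₁−P₂V₂)/(n−1) = (177×47.8−3080×6.12)/0.39 = -26600 J.
ΔU = nCvΔT = 2.06×26.0×(1100−493) = 32400 J.
Q = ΔU + W = 5820 J.
State after step 1: P = 3080 kPa, V = 6.12 L, T = 1100 K.
Step 2 — Isochoric: V stays 6.12 L; P/T = const ⇒ T₂ = 733 K, P₂ = 2050 kPa.
W = 0 (no volume change).
ΔU = nCvΔT = 2.06×26.0×(733−1100) = -19600 J.
Q = ΔU = -19600 J.
Net over both steps: W = -26600 J, Q = -13800 J, ΔU = 12800 J.

-13800 J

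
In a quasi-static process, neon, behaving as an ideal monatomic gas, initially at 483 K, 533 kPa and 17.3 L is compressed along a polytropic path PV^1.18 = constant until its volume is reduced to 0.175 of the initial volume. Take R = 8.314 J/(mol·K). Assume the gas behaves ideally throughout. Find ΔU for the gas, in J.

n = P₁V₁/(RT₁) = 533×17.3/(8.314×483) = 2.30 mol.
Polytropic n=1.18: T₂ = T₁(V₁/V₂)^(n−1) = 483×(5.71)^0.18 = 661 K; P₂ = P₁(V₁/V₂)^n = 4170 kPa.
For an ideal gas ΔU = nCvΔT with Cv = (3/2)R = 12.5 J/(mol·K).
ΔU = 2.30×12.5×(661−483) = 5100 J.

5100 J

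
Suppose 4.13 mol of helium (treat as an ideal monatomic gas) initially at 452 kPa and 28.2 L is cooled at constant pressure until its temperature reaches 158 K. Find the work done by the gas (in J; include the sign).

T₁ = P₁V₁/(nR) = 452×28.2/(4.13×8.314) = 371 K.
Isobaric: P stays 452 kPa; V/T = const ⇒ T₂ = 158 K, V₂ = 12.0 L.
W = PΔV = 452×(12.0−28.2) kPa·L = -7320 J.

-7320 J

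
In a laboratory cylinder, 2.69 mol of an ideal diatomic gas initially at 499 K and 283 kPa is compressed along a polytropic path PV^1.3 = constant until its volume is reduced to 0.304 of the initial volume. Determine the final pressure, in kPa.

V₁ = nRT₁/P₁ = 2.69×8.314×499/283 = 39.4 L.
Polytropic n=1.3: T₂ = T₁(V₁/V₂)^(n−1) = 499×(3.29)^0.30 = 713 K; P₂ = P₁(V₁/V₂)^n = 1330 kPa.

1330 kPa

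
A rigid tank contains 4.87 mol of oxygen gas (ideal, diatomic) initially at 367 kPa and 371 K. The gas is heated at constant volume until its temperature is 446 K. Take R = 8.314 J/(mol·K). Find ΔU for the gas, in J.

V₁ = nRT₁/P₁ = 4.87×8.314×371/367 = 40.9 L.
Isochoric: V stays 40.9 L; P/T = const ⇒ T₂ = 446 K, P₂ = 441 kPa.
For an ideal gas ΔU = nCvΔT with Cv = (5/2)R = 20.8 J/(mol·K).
ΔU = 4.87×20.8×(446−371) = 7590 J.

7590 J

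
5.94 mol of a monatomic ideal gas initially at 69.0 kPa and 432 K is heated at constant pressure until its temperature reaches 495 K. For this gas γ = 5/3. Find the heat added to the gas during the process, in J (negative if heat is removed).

V₁ = nRT₁/P₁ = 5.94×8.314×432/69.0 = 309 L.
Isobaric: P stays 69.0 kPa; V/T = const ⇒ T₂ = 495 K, V₂ = 354 L.
W = PΔV = 69.0×(354−309) kPa·L = 3110 J.
ΔU = nCvΔT = 5.94×12.5×(495−432) = 4670 J.
Q = ΔU + W = nCpΔT = 7780 J.

7780 J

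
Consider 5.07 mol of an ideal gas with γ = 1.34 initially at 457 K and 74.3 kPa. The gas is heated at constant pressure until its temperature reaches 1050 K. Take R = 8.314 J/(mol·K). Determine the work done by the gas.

25000 J

V₁ = nRT₁/P₁ = 5.07×8.314×457/74.3 = 259 L.
Isobaric: P stays 74.3 kPa; V/T = const ⇒ T₂ = 1050 K, V₂ = 596 L.
W = PΔV = 74.3×(596−259) kPa·L = 25000 J.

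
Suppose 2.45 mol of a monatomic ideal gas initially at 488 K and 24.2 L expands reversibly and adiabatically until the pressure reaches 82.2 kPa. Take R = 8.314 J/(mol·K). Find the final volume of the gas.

63.5 L

P₁ = nRT₁/V₁ = 2.45×8.314×488/24.2 = 411 kPa.
Adiabatic: T₂/T₁ = (P₂/P₁)^((γ−1)/γ) ⇒ T₂ = 488×(0.200)^0.400 = 256 K; V₂ = 63.5 L.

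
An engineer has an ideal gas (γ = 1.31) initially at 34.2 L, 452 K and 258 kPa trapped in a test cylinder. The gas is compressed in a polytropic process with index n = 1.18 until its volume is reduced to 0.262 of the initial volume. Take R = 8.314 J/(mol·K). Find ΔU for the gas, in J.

7760 J

n = P₁V₁/(RT₁) = 258×34.2/(8.314×452) = 2.35 mol.
Polytropic n=1.18: T₂ = T₁(V₁/V₂)^(n−1) = 452×(3.82)^0.18 = 575 K; P₂ = P₁(V₁/V₂)^n = 1250 kPa.
For an ideal gas ΔU = nCvΔT with Cv = R/(γ−1) = 26.8 J/(mol·K).
ΔU = 2.35×26.8×(575−452) = 7760 J.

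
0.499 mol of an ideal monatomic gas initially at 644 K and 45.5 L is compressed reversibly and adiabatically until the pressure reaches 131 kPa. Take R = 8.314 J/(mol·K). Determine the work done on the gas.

1520 J

P₁ = nRT₁/V₁ = 0.499×8.314×644/45.5 = 58.7 kPa.
Adiabatic: T₂/T₁ = (P₂/P₁)^((γ−1)/γ) ⇒ T₂ = 644×(2.23)^0.400 = 888 K; V₂ = 28.1 L.
ΔU = nCvΔT = 0.499×12.5×(888−644) = 1520 J.
Q = 0 for an adiabatic process, so W = −ΔU = -1520 J.
Work done on the gas = −W_by = 1520 J.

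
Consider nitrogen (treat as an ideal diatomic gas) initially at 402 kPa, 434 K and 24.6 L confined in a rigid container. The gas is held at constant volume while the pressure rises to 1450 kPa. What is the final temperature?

Isochoric: V stays 24.6 L; P/T = const ⇒ T₂ = 1570 K, P₂ = 1450 kPa.

1570 K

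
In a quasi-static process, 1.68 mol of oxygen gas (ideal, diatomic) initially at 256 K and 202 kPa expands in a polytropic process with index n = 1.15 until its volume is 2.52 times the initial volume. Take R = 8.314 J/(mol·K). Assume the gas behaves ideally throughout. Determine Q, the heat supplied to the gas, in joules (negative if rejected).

V₁ = nRT₁/P₁ = 1.68×8.314×256/202 = 17.7 L.
Polytropic n=1.15: T₂ = T₁(V₁/V₂)^(n−1) = 256×(0.397)^0.15 = 223 K; P₂ = P₁(V₁/V₂)^n = 69.8 kPa.
W = (P₁V₁−P₂V₂)/(n−1) = (202×17.7−69.8×44.6)/0.15 = 3090 J.
ΔU = nCvΔT = 1.68×20.8×(223−256) = -1160 J.
Q = ΔU + W = 1930 J.

1930 J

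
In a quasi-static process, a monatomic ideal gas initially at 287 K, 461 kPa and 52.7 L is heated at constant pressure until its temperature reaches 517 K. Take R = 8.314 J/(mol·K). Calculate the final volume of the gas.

94.9 L

Isobaric: P stays 461 kPa; V/T = const ⇒ T₂ = 517 K, V₂ = 94.9 L.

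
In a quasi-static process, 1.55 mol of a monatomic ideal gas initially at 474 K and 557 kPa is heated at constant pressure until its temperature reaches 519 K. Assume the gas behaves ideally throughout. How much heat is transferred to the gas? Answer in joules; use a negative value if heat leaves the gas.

V₁ = nRT₁/P₁ = 1.55×8.314×474/557 = 11.0 L.
Isobaric: P stays 557 kPa; V/T = const ⇒ T₂ = 519 K, V₂ = 12.0 L.
W = PΔV = 557×(12.0−11.0) kPa·L = 580 J.
ΔU = nCvΔT = 1.55×12.5×(519−474) = 870 J.
Q = ΔU + W = nCpΔT = 1450 J.

1450 J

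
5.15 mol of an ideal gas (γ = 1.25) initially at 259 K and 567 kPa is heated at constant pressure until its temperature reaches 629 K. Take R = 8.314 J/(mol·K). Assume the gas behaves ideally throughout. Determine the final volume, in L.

V₁ = nRT₁/P₁ = 5.15×8.314×259/567 = 19.6 L.
Isobaric: P stays 567 kPa; V/T = const ⇒ T₂ = 629 K, V₂ = 47.5 L.

47.5 L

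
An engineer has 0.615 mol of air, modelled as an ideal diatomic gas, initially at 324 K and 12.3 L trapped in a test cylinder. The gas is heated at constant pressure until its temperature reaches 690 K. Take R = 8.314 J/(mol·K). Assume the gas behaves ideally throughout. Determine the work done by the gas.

1870 J

P₁ = nRT₁/V₁ = 0.615×8.314×324/12.3 = 135 kPa.
Isobaric: P stays 135 kPa; V/T = const ⇒ T₂ = 690 K, V₂ = 26.2 L.
W = PΔV = 135×(26.2−12.3) kPa·L = 1870 J.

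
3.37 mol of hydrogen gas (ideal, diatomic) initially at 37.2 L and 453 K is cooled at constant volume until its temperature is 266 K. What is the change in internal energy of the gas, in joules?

-13100 J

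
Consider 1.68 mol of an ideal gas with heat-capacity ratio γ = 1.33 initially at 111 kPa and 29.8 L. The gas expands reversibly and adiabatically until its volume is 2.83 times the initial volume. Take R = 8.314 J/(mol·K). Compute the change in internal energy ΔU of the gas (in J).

-2910 J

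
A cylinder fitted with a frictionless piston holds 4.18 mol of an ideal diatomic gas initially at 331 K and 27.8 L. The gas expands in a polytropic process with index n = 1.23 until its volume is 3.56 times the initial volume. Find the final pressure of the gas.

86.8 kPa

P₁ = nRT₁/V₁ = 4.18×8.314×331/27.8 = 414 kPa.
Polytropic n=1.23: T₂ = T₁(V₁/V₂)^(n−1) = 331×(0.281)^0.23 = 247 K; P₂ = P₁(V₁/V₂)^n = 86.8 kPa.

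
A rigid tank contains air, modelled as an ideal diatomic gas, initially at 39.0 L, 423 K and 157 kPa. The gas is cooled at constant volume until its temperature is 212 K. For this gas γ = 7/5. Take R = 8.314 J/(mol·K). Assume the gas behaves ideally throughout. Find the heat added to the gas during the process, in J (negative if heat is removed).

-7640 J

n = P₁V₁/(RT₁) = 157×39.0/(8.314×423) = 1.74 mol.
Isochoric: V stays 39.0 L; P/T = const ⇒ T₂ = 212 K, P₂ = 78.7 kPa.
W = 0 (no volume change).
ΔU = nCvΔT = 1.74×20.8×(212−423) = -7640 J.
Q = ΔU = -7640 J.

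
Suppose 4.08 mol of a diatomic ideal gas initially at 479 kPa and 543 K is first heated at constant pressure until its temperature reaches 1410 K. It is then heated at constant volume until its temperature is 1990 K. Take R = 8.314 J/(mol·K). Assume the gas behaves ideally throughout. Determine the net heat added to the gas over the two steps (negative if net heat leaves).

152000 J

V₁ = nRT₁/P₁ = 4.08×8.314×543/479 = 38.5 L.
Step 1 — Isobaric: P stays 479 kPa; V/T = const ⇒ T₂ = 1410 K, V₂ = 99.9 L.
W = PΔV = 479×(99.9−38.5) kPa·L = 29400 J.
ΔU = nCvΔT = 4.08×20.8×(1410−543) = 73500 J.
Q = ΔU + W = nCpΔT = 103000 J.
State after step 1: P = 479 kPa, V = 99.9 L, T = 1410 K.
Step 2 — Isochoric: V stays 99.9 L; P/T = const ⇒ T₂ = 1990 K, P₂ = 676 kPa.
W = 0 (no volume change).
ΔU = nCvΔT = 4.08×20.8×(1990−1410) = 49200 J.
Q = ΔU = 49200 J.
Net over both steps: W = 29400 J, Q = 152000 J, ΔU = 123000 J.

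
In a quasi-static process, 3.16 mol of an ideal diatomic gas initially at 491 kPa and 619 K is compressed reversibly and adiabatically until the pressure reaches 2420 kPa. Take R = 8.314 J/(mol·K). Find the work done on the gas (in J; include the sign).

V₁ = nRT₁/P₁ = 3.16×8.314×619/491 = 33.1 L.
Adiabatic: T₂/T₁ = (P₂/P₁)^((γ−1)/γ) ⇒ T₂ = 619×(4.93)^0.286 = 976 K; V₂ = 10.6 L.
ΔU = nCvΔT = 3.16×20.8×(976−619) = 23500 J.
Q = 0 for an adiabatic process, so W = −ΔU = -23500 J.
Work done on the gas = −W_by = 23500 J.

23500 J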